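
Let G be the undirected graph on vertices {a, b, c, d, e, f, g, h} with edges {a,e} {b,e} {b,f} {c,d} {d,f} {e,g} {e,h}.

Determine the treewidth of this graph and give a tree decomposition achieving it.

Treewidth 1.
Bags: B1 = {b, f}  B2 = {b, e}  B3 = {a, e}  B4 = {e, h}  B5 = {d, f}  B6 = {e, g}  B7 = {c, d}
Tree: B1–B2, B2–B3, B3–B4, B1–B5, B2–B6, B5–B7

The largest bag has 2 vertices, giving width 1; this decomposition certifies tw(G) ≤ 1. G has an edge, so its treewidth is at least 1. Therefore the treewidth is 1.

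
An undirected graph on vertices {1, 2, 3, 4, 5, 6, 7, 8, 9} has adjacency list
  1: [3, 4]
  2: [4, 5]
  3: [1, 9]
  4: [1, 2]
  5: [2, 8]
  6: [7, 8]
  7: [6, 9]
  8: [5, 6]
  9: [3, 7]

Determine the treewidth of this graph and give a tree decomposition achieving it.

Every bag has size at most 3, so the width is 3 − 1 = 2 and tw(G) ≤ 2. Since 1–4–2–5–8–6–7–9–3–1 is a cycle in G, G is not acyclic. Forests are exactly the graphs of treewidth ≤ 1, so tw(G) ≥ 2. Hence tw(G) = 2 exactly.

Treewidth 2.
Bags: B1 = {1, 2, 4}  B2 = {1, 2, 5}  B3 = {1, 5, 8}  B4 = {1, 6, 8}  B5 = {1, 6, 7}  B6 = {1, 7, 9}  B7 = {1, 3, 9}
Tree: B1–B2, B2–B3, B3–B4, B4–B5, B5–B6, B6–B7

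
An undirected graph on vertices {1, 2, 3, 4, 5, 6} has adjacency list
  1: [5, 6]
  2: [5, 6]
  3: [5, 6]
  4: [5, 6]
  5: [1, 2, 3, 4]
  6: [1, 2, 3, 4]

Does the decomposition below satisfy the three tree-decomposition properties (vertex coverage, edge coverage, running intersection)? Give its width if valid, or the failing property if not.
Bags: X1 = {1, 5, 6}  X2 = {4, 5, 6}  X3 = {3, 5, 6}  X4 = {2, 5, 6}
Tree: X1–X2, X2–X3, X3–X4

Every vertex of G appears in some bag (union = {1, 2, 3, 4, 5, 6}); every edge is covered by a bag; and for each vertex v the set of bags containing v is connected in the bag tree. The decomposition is therefore valid. The largest bag has 3 vertices, so the width is 2.

Yes; width 2.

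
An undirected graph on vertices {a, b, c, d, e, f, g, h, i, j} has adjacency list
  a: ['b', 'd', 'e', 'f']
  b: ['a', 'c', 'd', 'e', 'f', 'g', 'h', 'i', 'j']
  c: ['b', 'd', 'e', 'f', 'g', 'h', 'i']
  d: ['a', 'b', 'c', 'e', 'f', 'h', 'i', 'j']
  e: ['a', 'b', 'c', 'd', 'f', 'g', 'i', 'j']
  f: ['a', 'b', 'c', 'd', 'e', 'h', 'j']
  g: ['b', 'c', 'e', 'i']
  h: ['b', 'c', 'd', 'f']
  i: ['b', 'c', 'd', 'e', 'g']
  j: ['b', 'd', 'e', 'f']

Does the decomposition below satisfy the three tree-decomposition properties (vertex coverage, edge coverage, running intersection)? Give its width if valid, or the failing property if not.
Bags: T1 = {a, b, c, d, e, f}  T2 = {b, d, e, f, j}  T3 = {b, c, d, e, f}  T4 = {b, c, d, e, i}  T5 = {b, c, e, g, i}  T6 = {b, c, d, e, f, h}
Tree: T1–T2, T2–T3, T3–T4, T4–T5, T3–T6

No — bags containing vertex c are not connected in the tree.

A tree decomposition must satisfy three properties: every vertex lies in some bag; for every edge, both endpoints lie together in some bag; and for every vertex, the bags containing it form a connected subtree. Here bags containing vertex c are not connected in the tree, so the decomposition is invalid.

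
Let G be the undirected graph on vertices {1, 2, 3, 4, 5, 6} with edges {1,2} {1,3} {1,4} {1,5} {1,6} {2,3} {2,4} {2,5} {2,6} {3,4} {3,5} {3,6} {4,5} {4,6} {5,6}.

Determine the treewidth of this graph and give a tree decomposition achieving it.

Treewidth 5.
One optimal decomposition is:
Bags: B1 = {1, 2, 3, 4, 5, 6}
Tree: (single bag)

A single bag containing all 6 vertices is trivially a valid decomposition of width 5. For the lower bound, the 6 vertices {1, 2, 3, 4, 5, 6} are pairwise adjacent, and any tree decomposition puts a clique entirely inside one bag — forcing width ≥ 5. Therefore the treewidth is 5.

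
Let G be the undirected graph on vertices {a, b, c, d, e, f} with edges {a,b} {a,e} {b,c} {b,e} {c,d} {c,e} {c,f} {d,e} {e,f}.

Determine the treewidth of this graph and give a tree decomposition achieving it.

Each bag holds 3 vertices, so the decomposition has width 2, which upper-bounds the treewidth. On the other hand G contains the 3-clique {c, d, e}. A clique must lie in a single bag of any decomposition, so no decomposition can have width below 2. Therefore the treewidth is 2.

Treewidth 2.
Bags: B1 = {c, e, f}  B2 = {b, c, e}  B3 = {a, b, e}  B4 = {c, d, e}
Tree: B1–B2, B2–B3, B1–B4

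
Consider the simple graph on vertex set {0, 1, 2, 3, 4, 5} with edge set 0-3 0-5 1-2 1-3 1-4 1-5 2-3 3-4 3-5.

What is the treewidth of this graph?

A width-2 tree decomposition is:
Bags: B1 = {1, 3, 5}  B2 = {1, 2, 3}  B3 = {0, 3, 5}  B4 = {1, 3, 4}
Tree: B1–B2, B1–B3, B2–B4
Every bag has size at most 3, so the width is 3 − 1 = 2 and tw(G) ≤ 2. For the lower bound, the 3 vertices {0, 3, 5} are pairwise adjacent, and any tree decomposition puts a clique entirely inside one bag — forcing width ≥ 2. The upper and lower bounds meet at 2, so that is the treewidth.

2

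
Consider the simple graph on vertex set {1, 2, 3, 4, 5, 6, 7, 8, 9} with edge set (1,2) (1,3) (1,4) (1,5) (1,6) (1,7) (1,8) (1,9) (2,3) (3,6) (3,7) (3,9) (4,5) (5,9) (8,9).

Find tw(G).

2

A width-2 tree decomposition is:
Bags: B1 = {1, 5, 9}  B2 = {1, 8, 9}  B3 = {1, 3, 9}  B4 = {1, 4, 5}  B5 = {1, 3, 7}  B6 = {1, 2, 3}  B7 = {1, 3, 6}
Tree: B1–B2, B2–B3, B1–B4, B3–B5, B5–B6, B5–B7
The largest bag has 3 vertices, giving width 2; this decomposition certifies tw(G) ≤ 2. On the other hand G contains the 3-clique {1, 8, 9}. A clique must lie in a single bag of any decomposition, so no decomposition can have width below 2. Combining the bounds, tw(G) = 2.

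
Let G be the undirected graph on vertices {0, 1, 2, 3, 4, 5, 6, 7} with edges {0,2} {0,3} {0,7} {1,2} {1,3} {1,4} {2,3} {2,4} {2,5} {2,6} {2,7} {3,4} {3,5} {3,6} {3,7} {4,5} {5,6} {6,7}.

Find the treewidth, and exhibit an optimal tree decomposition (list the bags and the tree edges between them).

Treewidth 3.
One optimal decomposition is:
Bags: B1 = {2, 3, 4, 5}  B2 = {1, 2, 3, 4}  B3 = {2, 3, 5, 6}  B4 = {2, 3, 6, 7}  B5 = {0, 2, 3, 7}
Tree: B1–B2, B1–B3, B3–B4, B4–B5

Each bag holds 4 vertices, so the decomposition has width 3, which upper-bounds the treewidth. For the lower bound, the 4 vertices {0, 2, 3, 7} are pairwise adjacent, and any tree decomposition puts a clique entirely inside one bag — forcing width ≥ 3. The upper and lower bounds meet at 3, so that is the treewidth.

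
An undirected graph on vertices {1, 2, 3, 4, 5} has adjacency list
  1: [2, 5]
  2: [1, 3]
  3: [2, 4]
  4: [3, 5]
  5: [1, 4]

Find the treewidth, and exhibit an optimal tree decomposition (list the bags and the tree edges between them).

Treewidth 2.
One such decomposition:
Bags: B1 = {1, 2, 5}  B2 = {2, 3, 5}  B3 = {3, 4, 5}
Tree: B1–B2, B2–B3

The largest bag has 3 vertices, giving width 2; this decomposition certifies tw(G) ≤ 2. The edges 5–1–2–3–4–5 form a cycle, so G is not a tree and its treewidth is at least 2. Therefore the treewidth is 2.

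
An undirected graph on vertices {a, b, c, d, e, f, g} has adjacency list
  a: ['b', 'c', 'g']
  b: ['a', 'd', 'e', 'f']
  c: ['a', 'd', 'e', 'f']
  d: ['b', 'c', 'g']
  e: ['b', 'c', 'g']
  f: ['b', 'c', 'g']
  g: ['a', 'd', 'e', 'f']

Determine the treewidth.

A width-3 tree decomposition is:
Bags: B1 = {b, c, f, g}  B2 = {b, c, e, g}  B3 = {b, c, d, g}  B4 = {a, b, c, g}
Tree: B1–B2, B2–B3, B3–B4
Every bag has size at most 4, so the width is 4 − 1 = 3 and tw(G) ≤ 3. For the lower bound: the 4 vertex sets {b,f}, {c,e}, {g}, {d} are disjoint, each induces a connected subgraph, and every pair is joined by at least one edge of G. Contracting each set to a single vertex therefore yields K_{4} as a minor, and since treewidth is minor-monotone, tw(G) ≥ tw(K_{4}) = 3. Therefore the treewidth is 3.

3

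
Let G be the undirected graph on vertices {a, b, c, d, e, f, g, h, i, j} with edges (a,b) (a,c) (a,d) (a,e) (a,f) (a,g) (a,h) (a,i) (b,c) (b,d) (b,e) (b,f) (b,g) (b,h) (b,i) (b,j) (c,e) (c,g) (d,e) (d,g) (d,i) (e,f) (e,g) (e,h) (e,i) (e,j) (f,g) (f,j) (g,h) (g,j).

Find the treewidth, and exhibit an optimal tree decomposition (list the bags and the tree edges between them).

Each bag holds 5 vertices, so the decomposition has width 4, which upper-bounds the treewidth. For the lower bound, the 5 vertices {b, e, f, g, j} are pairwise adjacent, and any tree decomposition puts a clique entirely inside one bag — forcing width ≥ 4. Hence tw(G) = 4 exactly.

Treewidth 4.
One such decomposition:
Bags: B1 = {a, b, e, g, h}  B2 = {a, b, e, f, g}  B3 = {a, b, d, e, g}  B4 = {a, b, c, e, g}  B5 = {b, e, f, g, j}  B6 = {a, b, d, e, i}
Tree: B1–B2, B1–B3, B1–B4, B2–B5, B3–B6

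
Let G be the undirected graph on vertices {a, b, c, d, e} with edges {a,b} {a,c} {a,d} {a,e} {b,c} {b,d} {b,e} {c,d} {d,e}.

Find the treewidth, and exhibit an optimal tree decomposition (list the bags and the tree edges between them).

Treewidth 3.
Bags: B1 = {a, b, d, e}  B2 = {a, b, c, d}
Tree: B1–B2

Every bag has size at most 4, so the width is 4 − 1 = 3 and tw(G) ≤ 3. Conversely, {a, b, d, e} is a clique of size 4, and the vertices of any clique must share a bag in every tree decomposition; so some bag has ≥ 4 vertices and tw(G) ≥ 3. Hence tw(G) = 3 exactly.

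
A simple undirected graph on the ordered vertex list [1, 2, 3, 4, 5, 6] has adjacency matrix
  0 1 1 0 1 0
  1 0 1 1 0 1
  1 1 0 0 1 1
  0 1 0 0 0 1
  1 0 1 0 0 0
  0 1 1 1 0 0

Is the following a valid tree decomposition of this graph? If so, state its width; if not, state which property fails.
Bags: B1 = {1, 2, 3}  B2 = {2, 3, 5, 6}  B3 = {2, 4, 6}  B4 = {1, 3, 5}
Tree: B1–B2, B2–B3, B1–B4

A tree decomposition must satisfy three properties: every vertex lies in some bag; for every edge, both endpoints lie together in some bag; and for every vertex, the bags containing it form a connected subtree. Here bags containing vertex 5 are not connected in the tree, so the decomposition is invalid.

No — bags containing vertex 5 are not connected in the tree.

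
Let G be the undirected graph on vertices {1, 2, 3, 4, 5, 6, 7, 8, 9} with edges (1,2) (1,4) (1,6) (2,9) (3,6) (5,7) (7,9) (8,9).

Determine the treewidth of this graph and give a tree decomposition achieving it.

Each bag holds 2 vertices, so the decomposition has width 1, which upper-bounds the treewidth. Since G has at least one edge (e.g. 7–9), it is not an edgeless graph, so tw(G) ≥ 1. The upper and lower bounds meet at 1, so that is the treewidth.

Treewidth 1.
Bags: B1 = {7, 9}  B2 = {2, 9}  B3 = {8, 9}  B4 = {1, 2}  B5 = {1, 6}  B6 = {3, 6}  B7 = {1, 4}  B8 = {5, 7}
Tree: B1–B2, B1–B3, B2–B4, B4–B5, B5–B6, B4–B7, B1–B8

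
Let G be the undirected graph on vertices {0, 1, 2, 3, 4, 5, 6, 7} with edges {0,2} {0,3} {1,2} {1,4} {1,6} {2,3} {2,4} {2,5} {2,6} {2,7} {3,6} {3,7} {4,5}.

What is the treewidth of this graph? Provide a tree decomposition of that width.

Each bag holds 3 vertices, so the decomposition has width 2, which upper-bounds the treewidth. On the other hand G contains the 3-clique {1, 2, 4}. A clique must lie in a single bag of any decomposition, so no decomposition can have width below 2. Hence tw(G) = 2 exactly.

Treewidth 2.
One such decomposition:
Bags: B1 = {1, 2, 4}  B2 = {1, 2, 6}  B3 = {2, 3, 6}  B4 = {2, 3, 7}  B5 = {0, 2, 3}  B6 = {2, 4, 5}
Tree: B1–B2, B2–B3, B3–B4, B3–B5, B1–B6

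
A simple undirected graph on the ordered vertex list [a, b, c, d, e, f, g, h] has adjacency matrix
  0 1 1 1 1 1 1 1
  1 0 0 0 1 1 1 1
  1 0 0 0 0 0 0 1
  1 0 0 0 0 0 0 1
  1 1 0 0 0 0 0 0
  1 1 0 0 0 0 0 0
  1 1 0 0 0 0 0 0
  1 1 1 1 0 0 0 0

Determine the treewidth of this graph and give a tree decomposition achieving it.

Each bag holds 3 vertices, so the decomposition has width 2, which upper-bounds the treewidth. On the other hand G contains the 3-clique {a, d, h}. A clique must lie in a single bag of any decomposition, so no decomposition can have width below 2. Combining the bounds, tw(G) = 2.

Treewidth 2.
Bags: B1 = {a, c, h}  B2 = {a, b, h}  B3 = {a, d, h}  B4 = {a, b, f}  B5 = {a, b, e}  B6 = {a, b, g}
Tree: B1–B2, B2–B3, B2–B4, B2–B5, B4–B6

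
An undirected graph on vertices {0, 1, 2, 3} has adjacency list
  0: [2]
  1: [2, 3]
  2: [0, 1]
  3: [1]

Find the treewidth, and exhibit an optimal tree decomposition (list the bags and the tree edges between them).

Treewidth 1.
One optimal decomposition is:
Bags: B1 = {0, 2}  B2 = {1, 2}  B3 = {1, 3}
Tree: B1–B2, B2–B3

Every bag has size at most 2, so the width is 2 − 1 = 1 and tw(G) ≤ 1. Since G has at least one edge (e.g. 0–2), it is not an edgeless graph, so tw(G) ≥ 1. Therefore the treewidth is 1.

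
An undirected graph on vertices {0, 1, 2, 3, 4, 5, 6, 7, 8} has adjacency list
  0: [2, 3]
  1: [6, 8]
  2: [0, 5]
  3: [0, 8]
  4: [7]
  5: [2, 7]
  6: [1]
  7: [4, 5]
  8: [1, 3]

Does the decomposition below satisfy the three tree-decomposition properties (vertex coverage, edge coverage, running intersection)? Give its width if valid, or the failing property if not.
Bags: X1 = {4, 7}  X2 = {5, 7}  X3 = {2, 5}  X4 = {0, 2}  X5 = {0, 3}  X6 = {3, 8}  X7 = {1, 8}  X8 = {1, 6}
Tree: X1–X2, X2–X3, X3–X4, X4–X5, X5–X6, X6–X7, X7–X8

Every vertex of G appears in some bag (union = {0, 1, 2, 3, 4, 5, 6, 7, 8}); every edge is covered by a bag; and for each vertex v the set of bags containing v is connected in the bag tree. The decomposition is therefore valid. The largest bag has 2 vertices, so the width is 1.

Yes; width 1.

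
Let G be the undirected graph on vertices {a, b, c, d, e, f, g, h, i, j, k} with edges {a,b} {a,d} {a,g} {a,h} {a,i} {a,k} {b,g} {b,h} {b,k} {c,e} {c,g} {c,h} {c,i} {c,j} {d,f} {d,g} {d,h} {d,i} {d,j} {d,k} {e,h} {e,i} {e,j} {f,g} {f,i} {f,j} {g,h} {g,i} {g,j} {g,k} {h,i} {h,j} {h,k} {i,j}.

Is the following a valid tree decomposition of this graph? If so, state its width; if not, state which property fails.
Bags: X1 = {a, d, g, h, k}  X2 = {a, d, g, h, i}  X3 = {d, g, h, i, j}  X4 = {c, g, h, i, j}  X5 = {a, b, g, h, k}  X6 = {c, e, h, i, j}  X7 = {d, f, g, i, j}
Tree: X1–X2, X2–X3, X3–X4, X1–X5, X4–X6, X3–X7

Every vertex of G appears in some bag (union = {a, b, c, d, e, f, g, h, i, j, k}); every edge is covered by a bag; and for each vertex v the set of bags containing v is connected in the bag tree. The decomposition is therefore valid. The largest bag has 5 vertices, so the width is 4.

Yes; width 4.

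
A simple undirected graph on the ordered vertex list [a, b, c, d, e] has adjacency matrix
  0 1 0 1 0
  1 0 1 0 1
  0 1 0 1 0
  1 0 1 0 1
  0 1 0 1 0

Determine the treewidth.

A width-2 tree decomposition is:
Bags: B1 = {b, d, e}  B2 = {b, c, d}  B3 = {a, b, d}
Tree: B1–B2, B2–B3
Each bag holds 3 vertices, so the decomposition has width 2, which upper-bounds the treewidth. For the lower bound, G contains the cycle b–e–d–c–b, so G is not a forest; only forests have treewidth ≤ 1, hence tw(G) ≥ 2. Therefore the treewidth is 2.

2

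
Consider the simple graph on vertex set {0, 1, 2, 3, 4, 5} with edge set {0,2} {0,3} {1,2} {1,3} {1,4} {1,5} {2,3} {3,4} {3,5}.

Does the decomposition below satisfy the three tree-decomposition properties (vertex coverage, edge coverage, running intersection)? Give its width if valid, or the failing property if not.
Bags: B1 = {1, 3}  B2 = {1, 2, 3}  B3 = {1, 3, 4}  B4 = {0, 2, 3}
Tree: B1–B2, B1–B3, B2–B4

A tree decomposition must satisfy three properties: every vertex lies in some bag; for every edge, both endpoints lie together in some bag; and for every vertex, the bags containing it form a connected subtree. Here vertex 5 appears in no bag, so the decomposition is invalid.

No — vertex 5 appears in no bag.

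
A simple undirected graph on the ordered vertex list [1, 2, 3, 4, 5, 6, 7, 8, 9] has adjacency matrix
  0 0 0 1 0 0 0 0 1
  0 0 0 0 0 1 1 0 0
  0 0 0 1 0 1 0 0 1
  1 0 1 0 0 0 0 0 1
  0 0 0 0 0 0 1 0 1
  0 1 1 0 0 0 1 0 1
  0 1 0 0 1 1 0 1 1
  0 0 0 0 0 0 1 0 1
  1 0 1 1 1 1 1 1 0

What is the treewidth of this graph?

A width-2 tree decomposition is:
Bags: B1 = {6, 7, 9}  B2 = {2, 6, 7}  B3 = {3, 6, 9}  B4 = {7, 8, 9}  B5 = {3, 4, 9}  B6 = {1, 4, 9}  B7 = {5, 7, 9}
Tree: B1–B2, B1–B3, B1–B4, B3–B5, B5–B6, B4–B7
Each bag holds 3 vertices, so the decomposition has width 2, which upper-bounds the treewidth. On the other hand G contains the 3-clique {1, 4, 9}. A clique must lie in a single bag of any decomposition, so no decomposition can have width below 2. The upper and lower bounds meet at 2, so that is the treewidth.

2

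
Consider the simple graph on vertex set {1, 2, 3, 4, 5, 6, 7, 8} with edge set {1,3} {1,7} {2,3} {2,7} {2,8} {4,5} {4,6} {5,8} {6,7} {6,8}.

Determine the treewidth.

2

A width-2 tree decomposition is:
Bags: B1 = {1, 3, 7}  B2 = {2, 3, 7}  B3 = {2, 6, 7}  B4 = {2, 6, 8}  B5 = {4, 6, 8}  B6 = {4, 5, 8}
Tree: B1–B2, B2–B3, B3–B4, B4–B5, B5–B6
Each bag holds 3 vertices, so the decomposition has width 2, which upper-bounds the treewidth. For the lower bound, G contains the cycle 1–3–2–7–1, so G is not a forest; only forests have treewidth ≤ 1, hence tw(G) ≥ 2. Therefore the treewidth is 2.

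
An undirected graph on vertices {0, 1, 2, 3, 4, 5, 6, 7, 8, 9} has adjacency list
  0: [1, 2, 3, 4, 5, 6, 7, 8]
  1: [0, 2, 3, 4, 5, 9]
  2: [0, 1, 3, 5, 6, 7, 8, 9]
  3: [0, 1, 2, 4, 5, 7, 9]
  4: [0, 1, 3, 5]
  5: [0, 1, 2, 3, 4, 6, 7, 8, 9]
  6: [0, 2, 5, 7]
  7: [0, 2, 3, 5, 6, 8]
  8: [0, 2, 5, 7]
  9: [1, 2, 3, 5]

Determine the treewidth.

A width-4 tree decomposition is:
Bags: B1 = {0, 1, 3, 4, 5}  B2 = {0, 1, 2, 3, 5}  B3 = {1, 2, 3, 5, 9}  B4 = {0, 2, 3, 5, 7}  B5 = {0, 2, 5, 6, 7}  B6 = {0, 2, 5, 7, 8}
Tree: B1–B2, B2–B3, B2–B4, B4–B5, B5–B6
Every bag has size at most 5, so the width is 5 − 1 = 4 and tw(G) ≤ 4. On the other hand G contains the 5-clique {0, 1, 2, 3, 5}. A clique must lie in a single bag of any decomposition, so no decomposition can have width below 4. Hence tw(G) = 4 exactly.

4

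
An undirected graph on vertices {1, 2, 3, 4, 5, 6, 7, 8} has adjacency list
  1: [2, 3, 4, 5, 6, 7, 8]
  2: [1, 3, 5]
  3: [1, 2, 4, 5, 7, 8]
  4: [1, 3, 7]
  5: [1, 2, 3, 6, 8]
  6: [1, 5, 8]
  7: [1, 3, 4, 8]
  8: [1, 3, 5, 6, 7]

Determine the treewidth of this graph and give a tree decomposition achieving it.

Treewidth 3.
One optimal decomposition is:
Bags: B1 = {1, 3, 7, 8}  B2 = {1, 3, 4, 7}  B3 = {1, 3, 5, 8}  B4 = {1, 5, 6, 8}  B5 = {1, 2, 3, 5}
Tree: B1–B2, B1–B3, B3–B4, B3–B5

Every bag has size at most 4, so the width is 4 − 1 = 3 and tw(G) ≤ 3. On the other hand G contains the 4-clique {1, 3, 4, 7}. A clique must lie in a single bag of any decomposition, so no decomposition can have width below 3. Hence tw(G) = 3 exactly.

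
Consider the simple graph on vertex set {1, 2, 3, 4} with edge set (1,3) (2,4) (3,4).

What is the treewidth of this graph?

A width-1 tree decomposition is:
Bags: B1 = {3, 4}  B2 = {1, 3}  B3 = {2, 4}
Tree: B1–B2, B1–B3
Every bag has size at most 2, so the width is 2 − 1 = 1 and tw(G) ≤ 1. G has an edge, so its treewidth is at least 1. Therefore the treewidth is 1.

1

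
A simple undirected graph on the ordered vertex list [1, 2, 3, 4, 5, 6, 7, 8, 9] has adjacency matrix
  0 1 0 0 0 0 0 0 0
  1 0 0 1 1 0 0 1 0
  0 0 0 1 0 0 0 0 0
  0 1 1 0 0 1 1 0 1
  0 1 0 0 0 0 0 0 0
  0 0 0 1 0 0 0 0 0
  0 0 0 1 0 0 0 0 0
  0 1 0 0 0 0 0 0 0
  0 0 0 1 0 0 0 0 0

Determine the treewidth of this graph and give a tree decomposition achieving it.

The largest bag has 2 vertices, giving width 1; this decomposition certifies tw(G) ≤ 1. G has an edge, so its treewidth is at least 1. Combining the bounds, tw(G) = 1.

Treewidth 1.
One such decomposition:
Bags: B1 = {4, 7}  B2 = {2, 4}  B3 = {2, 5}  B4 = {1, 2}  B5 = {4, 6}  B6 = {2, 8}  B7 = {3, 4}  B8 = {4, 9}
Tree: B1–B2, B2–B3, B3–B4, B2–B5, B2–B6, B2–B7, B5–B8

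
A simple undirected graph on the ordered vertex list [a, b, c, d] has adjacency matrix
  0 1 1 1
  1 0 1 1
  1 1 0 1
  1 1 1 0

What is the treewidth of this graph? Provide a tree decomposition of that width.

Treewidth 3.
Bags: B1 = {a, b, c, d}
Tree: (single bag)

A single bag containing all 4 vertices is trivially a valid decomposition of width 3. On the other hand G contains the 4-clique {a, b, c, d}. A clique must lie in a single bag of any decomposition, so no decomposition can have width below 3. Hence tw(G) = 3 exactly.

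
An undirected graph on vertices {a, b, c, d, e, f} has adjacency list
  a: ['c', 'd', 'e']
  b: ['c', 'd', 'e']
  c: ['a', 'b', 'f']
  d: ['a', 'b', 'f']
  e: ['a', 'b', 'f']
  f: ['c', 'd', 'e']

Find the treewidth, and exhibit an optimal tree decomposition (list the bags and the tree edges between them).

Treewidth 3.
One optimal decomposition is:
Bags: B1 = {c, d, e, f}  B2 = {a, c, d, e}  B3 = {b, c, d, e}
Tree: B1–B2, B2–B3

The largest bag has 4 vertices, giving width 3; this decomposition certifies tw(G) ≤ 3. For the lower bound: the 4 vertex sets {e,f}, {a,d}, {c}, {b} are disjoint, each induces a connected subgraph, and every pair is joined by at least one edge of G. Contracting each set to a single vertex therefore yields K_{4} as a minor, and since treewidth is minor-monotone, tw(G) ≥ tw(K_{4}) = 3. The upper and lower bounds meet at 3, so that is the treewidth.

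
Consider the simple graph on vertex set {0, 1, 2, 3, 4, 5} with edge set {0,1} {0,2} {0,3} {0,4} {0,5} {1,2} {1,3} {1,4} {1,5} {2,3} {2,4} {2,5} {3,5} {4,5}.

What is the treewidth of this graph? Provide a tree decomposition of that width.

Treewidth 4.
Bags: B1 = {0, 1, 2, 4, 5}  B2 = {0, 1, 2, 3, 5}
Tree: B1–B2

Every bag has size at most 5, so the width is 5 − 1 = 4 and tw(G) ≤ 4. Conversely, {0, 1, 2, 3, 5} is a clique of size 5, and the vertices of any clique must share a bag in every tree decomposition; so some bag has ≥ 5 vertices and tw(G) ≥ 4. Combining the bounds, tw(G) = 4.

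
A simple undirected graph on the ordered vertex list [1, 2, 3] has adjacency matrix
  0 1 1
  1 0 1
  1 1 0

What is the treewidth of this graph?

2

A width-2 tree decomposition is:
Bags: B1 = {1, 2, 3}
Tree: (single bag)
With just one bag of size 3, the width is 3 − 1 = 2, so tw(G) ≤ 2. On the other hand G contains the 3-clique {1, 2, 3}. A clique must lie in a single bag of any decomposition, so no decomposition can have width below 2. Hence tw(G) = 2 exactly.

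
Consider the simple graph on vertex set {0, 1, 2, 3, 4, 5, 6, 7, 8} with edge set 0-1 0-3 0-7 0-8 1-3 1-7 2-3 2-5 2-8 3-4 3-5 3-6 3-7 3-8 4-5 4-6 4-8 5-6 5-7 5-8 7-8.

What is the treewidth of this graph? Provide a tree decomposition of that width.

Treewidth 3.
One optimal decomposition is:
Bags: B1 = {0, 3, 7, 8}  B2 = {3, 5, 7, 8}  B3 = {3, 4, 5, 8}  B4 = {3, 4, 5, 6}  B5 = {2, 3, 5, 8}  B6 = {0, 1, 3, 7}
Tree: B1–B2, B2–B3, B3–B4, B2–B5, B1–B6

Every bag has size at most 4, so the width is 4 − 1 = 3 and tw(G) ≤ 3. For the lower bound, the 4 vertices {0, 3, 7, 8} are pairwise adjacent, and any tree decomposition puts a clique entirely inside one bag — forcing width ≥ 3. Combining the bounds, tw(G) = 3.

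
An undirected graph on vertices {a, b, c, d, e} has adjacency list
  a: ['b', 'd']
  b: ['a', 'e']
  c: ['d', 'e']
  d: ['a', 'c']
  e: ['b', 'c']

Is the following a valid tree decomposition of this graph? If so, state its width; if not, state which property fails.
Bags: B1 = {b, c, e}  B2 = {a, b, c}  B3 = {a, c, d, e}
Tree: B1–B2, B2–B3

No — bags containing vertex e are not connected in the tree.

A tree decomposition must satisfy three properties: every vertex lies in some bag; for every edge, both endpoints lie together in some bag; and for every vertex, the bags containing it form a connected subtree. Here bags containing vertex e are not connected in the tree, so the decomposition is invalid.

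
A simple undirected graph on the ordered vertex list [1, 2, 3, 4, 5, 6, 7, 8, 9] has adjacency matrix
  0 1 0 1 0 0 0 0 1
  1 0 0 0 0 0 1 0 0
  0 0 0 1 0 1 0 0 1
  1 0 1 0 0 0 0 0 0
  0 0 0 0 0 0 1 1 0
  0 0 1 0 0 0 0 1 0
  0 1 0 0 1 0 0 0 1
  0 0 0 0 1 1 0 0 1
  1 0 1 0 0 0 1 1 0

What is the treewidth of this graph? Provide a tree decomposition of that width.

Treewidth 3.
Bags: B1 = {3, 4, 6, 8}  B2 = {3, 4, 8, 9}  B3 = {1, 4, 8, 9}  B4 = {1, 5, 8, 9}  B5 = {1, 5, 7, 9}  B6 = {1, 2, 5, 7}
Tree: B1–B2, B2–B3, B3–B4, B4–B5, B5–B6

The largest bag has 4 vertices, giving width 3; this decomposition certifies tw(G) ≤ 3. For the lower bound: the 4 vertex sets {3,4,6}, {8}, {9}, {1,2,5,7} are disjoint, each induces a connected subgraph, and every pair is joined by at least one edge of G. Contracting each set to a single vertex therefore yields K_{4} as a minor, and since treewidth is minor-monotone, tw(G) ≥ tw(K_{4}) = 3. The upper and lower bounds meet at 3, so that is the treewidth.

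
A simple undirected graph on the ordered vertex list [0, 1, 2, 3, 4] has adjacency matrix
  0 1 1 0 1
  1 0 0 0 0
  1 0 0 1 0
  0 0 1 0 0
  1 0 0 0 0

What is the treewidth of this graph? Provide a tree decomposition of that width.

Treewidth 1.
One optimal decomposition is:
Bags: B1 = {0, 1}  B2 = {0, 2}  B3 = {0, 4}  B4 = {2, 3}
Tree: B1–B2, B1–B3, B2–B4

The largest bag has 2 vertices, giving width 1; this decomposition certifies tw(G) ≤ 1. G has an edge, so its treewidth is at least 1. The upper and lower bounds meet at 1, so that is the treewidth.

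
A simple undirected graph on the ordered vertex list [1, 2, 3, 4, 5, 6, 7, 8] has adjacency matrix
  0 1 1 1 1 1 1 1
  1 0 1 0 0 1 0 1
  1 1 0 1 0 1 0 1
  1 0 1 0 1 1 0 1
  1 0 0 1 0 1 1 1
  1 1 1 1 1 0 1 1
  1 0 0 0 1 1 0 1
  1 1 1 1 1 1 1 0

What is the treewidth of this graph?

4

A width-4 tree decomposition is:
Bags: B1 = {1, 2, 3, 6, 8}  B2 = {1, 3, 4, 6, 8}  B3 = {1, 4, 5, 6, 8}  B4 = {1, 5, 6, 7, 8}
Tree: B1–B2, B2–B3, B3–B4
The largest bag has 5 vertices, giving width 4; this decomposition certifies tw(G) ≤ 4. Conversely, {1, 2, 3, 6, 8} is a clique of size 5, and the vertices of any clique must share a bag in every tree decomposition; so some bag has ≥ 5 vertices and tw(G) ≥ 4. Hence tw(G) = 4 exactly.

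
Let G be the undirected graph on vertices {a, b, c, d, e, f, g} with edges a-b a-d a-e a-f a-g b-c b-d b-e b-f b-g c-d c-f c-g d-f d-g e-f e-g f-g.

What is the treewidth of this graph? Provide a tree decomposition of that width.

Treewidth 4.
One such decomposition:
Bags: B1 = {a, b, d, f, g}  B2 = {a, b, e, f, g}  B3 = {b, c, d, f, g}
Tree: B1–B2, B1–B3

Each bag holds 5 vertices, so the decomposition has width 4, which upper-bounds the treewidth. Conversely, {b, c, d, f, g} is a clique of size 5, and the vertices of any clique must share a bag in every tree decomposition; so some bag has ≥ 5 vertices and tw(G) ≥ 4. Hence tw(G) = 4 exactly.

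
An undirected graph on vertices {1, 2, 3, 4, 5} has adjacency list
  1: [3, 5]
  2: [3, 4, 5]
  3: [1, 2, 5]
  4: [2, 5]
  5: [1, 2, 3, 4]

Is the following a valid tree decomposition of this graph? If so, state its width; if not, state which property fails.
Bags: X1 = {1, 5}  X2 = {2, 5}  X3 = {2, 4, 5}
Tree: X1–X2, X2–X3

A tree decomposition must satisfy three properties: every vertex lies in some bag; for every edge, both endpoints lie together in some bag; and for every vertex, the bags containing it form a connected subtree. Here vertex 3 appears in no bag, so the decomposition is invalid.

No — vertex 3 appears in no bag.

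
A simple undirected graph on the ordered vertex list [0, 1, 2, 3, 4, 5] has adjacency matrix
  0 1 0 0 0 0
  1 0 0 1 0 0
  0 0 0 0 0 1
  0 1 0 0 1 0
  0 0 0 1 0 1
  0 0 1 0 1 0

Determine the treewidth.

1

A width-1 tree decomposition is:
Bags: B1 = {0, 1}  B2 = {1, 3}  B3 = {3, 4}  B4 = {4, 5}  B5 = {2, 5}
Tree: B1–B2, B2–B3, B3–B4, B4–B5
Each bag holds 2 vertices, so the decomposition has width 1, which upper-bounds the treewidth. Any graph with an edge has treewidth ≥ 1, and G has the edge 0–1. The upper and lower bounds meet at 1, so that is the treewidth.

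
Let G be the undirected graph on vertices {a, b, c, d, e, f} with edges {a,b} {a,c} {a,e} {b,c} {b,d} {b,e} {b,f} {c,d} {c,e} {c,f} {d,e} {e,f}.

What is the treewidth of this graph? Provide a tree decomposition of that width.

Each bag holds 4 vertices, so the decomposition has width 3, which upper-bounds the treewidth. For the lower bound, the 4 vertices {b, c, d, e} are pairwise adjacent, and any tree decomposition puts a clique entirely inside one bag — forcing width ≥ 3. Combining the bounds, tw(G) = 3.

Treewidth 3.
One optimal decomposition is:
Bags: B1 = {b, c, d, e}  B2 = {a, b, c, e}  B3 = {b, c, e, f}
Tree: B1–B2, B2–B3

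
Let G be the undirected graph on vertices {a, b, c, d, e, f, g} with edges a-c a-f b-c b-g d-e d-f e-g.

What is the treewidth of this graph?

A width-2 tree decomposition is:
Bags: B1 = {a, c, f}  B2 = {b, c, f}  B3 = {b, f, g}  B4 = {e, f, g}  B5 = {d, e, f}
Tree: B1–B2, B2–B3, B3–B4, B4–B5
Each bag holds 3 vertices, so the decomposition has width 2, which upper-bounds the treewidth. The edges f–a–c–b–g–e–d–f form a cycle, so G is not a tree and its treewidth is at least 2. Combining the bounds, tw(G) = 2.

2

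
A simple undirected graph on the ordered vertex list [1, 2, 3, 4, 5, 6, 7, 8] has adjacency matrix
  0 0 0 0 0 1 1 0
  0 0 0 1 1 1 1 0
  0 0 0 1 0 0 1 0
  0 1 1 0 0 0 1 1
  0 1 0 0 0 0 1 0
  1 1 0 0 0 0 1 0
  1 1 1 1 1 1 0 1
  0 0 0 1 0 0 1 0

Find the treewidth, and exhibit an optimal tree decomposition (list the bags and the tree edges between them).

Each bag holds 3 vertices, so the decomposition has width 2, which upper-bounds the treewidth. On the other hand G contains the 3-clique {4, 7, 8}. A clique must lie in a single bag of any decomposition, so no decomposition can have width below 2. Hence tw(G) = 2 exactly.

Treewidth 2.
One optimal decomposition is:
Bags: B1 = {2, 6, 7}  B2 = {2, 5, 7}  B3 = {2, 4, 7}  B4 = {1, 6, 7}  B5 = {3, 4, 7}  B6 = {4, 7, 8}
Tree: B1–B2, B2–B3, B1–B4, B3–B5, B5–B6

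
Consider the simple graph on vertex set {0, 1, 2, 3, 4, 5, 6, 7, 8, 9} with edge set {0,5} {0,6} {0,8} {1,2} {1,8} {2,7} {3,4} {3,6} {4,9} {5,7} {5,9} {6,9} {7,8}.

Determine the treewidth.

A width-2 tree decomposition is:
Bags: B1 = {1, 2, 8}  B2 = {2, 7, 8}  B3 = {0, 7, 8}  B4 = {0, 5, 7}  B5 = {0, 5, 6}  B6 = {5, 6, 9}  B7 = {3, 6, 9}  B8 = {3, 4, 9}
Tree: B1–B2, B2–B3, B3–B4, B4–B5, B5–B6, B6–B7, B7–B8
Every bag has size at most 3, so the width is 3 − 1 = 2 and tw(G) ≤ 2. The edges 1–2–7–8–1 form a cycle, so G is not a tree and its treewidth is at least 2. Combining the bounds, tw(G) = 2.

2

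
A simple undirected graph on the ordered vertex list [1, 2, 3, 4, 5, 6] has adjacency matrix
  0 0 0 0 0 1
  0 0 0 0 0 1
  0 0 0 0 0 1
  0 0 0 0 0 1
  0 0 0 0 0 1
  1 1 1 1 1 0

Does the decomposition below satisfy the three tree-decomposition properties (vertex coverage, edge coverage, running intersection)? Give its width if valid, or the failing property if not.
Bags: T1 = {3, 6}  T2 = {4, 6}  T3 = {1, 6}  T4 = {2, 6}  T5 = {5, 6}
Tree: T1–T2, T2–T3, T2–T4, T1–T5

Vertex coverage: the bags together contain {1, 2, 3, 4, 5, 6}, the full vertex set. Edge coverage: each edge of G has both endpoints in at least one bag. Running intersection: for every vertex, the bags containing it form a connected subtree. All three properties hold, so this is a valid tree decomposition of width max|bag| − 1 = 1, and hence tw(G) ≤ 1.

Yes; width 1.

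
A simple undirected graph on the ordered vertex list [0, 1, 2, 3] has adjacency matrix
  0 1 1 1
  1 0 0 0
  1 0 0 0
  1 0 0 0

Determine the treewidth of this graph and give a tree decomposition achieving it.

Treewidth 1.
Bags: B1 = {0, 1}  B2 = {0, 3}  B3 = {0, 2}
Tree: B1–B2, B1–B3

Every bag has size at most 2, so the width is 2 − 1 = 1 and tw(G) ≤ 1. Since G has at least one edge (e.g. 1–0), it is not an edgeless graph, so tw(G) ≥ 1. Hence tw(G) = 1 exactly.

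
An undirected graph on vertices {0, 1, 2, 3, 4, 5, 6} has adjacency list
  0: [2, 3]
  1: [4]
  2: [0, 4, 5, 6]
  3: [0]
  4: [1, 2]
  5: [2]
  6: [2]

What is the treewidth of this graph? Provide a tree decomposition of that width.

Every bag has size at most 2, so the width is 2 − 1 = 1 and tw(G) ≤ 1. G has an edge, so its treewidth is at least 1. The upper and lower bounds meet at 1, so that is the treewidth.

Treewidth 1.
One such decomposition:
Bags: B1 = {2, 4}  B2 = {2, 5}  B3 = {2, 6}  B4 = {1, 4}  B5 = {0, 2}  B6 = {0, 3}
Tree: B1–B2, B1–B3, B1–B4, B1–B5, B5–B6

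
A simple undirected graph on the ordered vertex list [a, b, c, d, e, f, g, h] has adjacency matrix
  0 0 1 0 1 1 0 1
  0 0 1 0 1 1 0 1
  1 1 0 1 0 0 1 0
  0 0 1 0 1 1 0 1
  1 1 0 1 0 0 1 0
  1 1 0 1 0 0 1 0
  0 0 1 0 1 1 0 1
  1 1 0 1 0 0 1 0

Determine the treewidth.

A width-4 tree decomposition is:
Bags: B1 = {c, e, f, g, h}  B2 = {c, d, e, f, h}  B3 = {b, c, e, f, h}  B4 = {a, c, e, f, h}
Tree: B1–B2, B2–B3, B3–B4
The largest bag has 5 vertices, giving width 4; this decomposition certifies tw(G) ≤ 4. For the lower bound: the 5 vertex sets {e,g}, {c,d}, {b,h}, {f}, {a} are disjoint, each induces a connected subgraph, and every pair is joined by at least one edge of G. Contracting each set to a single vertex therefore yields K_{5} as a minor, and since treewidth is minor-monotone, tw(G) ≥ tw(K_{5}) = 4. Hence tw(G) = 4 exactly.

4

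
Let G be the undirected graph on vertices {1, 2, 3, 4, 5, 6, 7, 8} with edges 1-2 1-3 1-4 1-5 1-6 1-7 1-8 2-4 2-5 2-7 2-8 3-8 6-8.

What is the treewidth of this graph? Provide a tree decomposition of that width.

The largest bag has 3 vertices, giving width 2; this decomposition certifies tw(G) ≤ 2. On the other hand G contains the 3-clique {1, 2, 8}. A clique must lie in a single bag of any decomposition, so no decomposition can have width below 2. Therefore the treewidth is 2.

Treewidth 2.
Bags: B1 = {1, 3, 8}  B2 = {1, 2, 8}  B3 = {1, 6, 8}  B4 = {1, 2, 7}  B5 = {1, 2, 5}  B6 = {1, 2, 4}
Tree: B1–B2, B2–B3, B2–B4, B2–B5, B4–B6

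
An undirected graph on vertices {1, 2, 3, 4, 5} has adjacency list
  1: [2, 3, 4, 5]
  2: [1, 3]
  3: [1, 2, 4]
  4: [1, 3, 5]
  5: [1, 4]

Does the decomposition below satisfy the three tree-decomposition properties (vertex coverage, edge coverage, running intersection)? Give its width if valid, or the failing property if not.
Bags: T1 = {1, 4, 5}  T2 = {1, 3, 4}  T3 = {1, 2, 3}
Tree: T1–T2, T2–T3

Checking the three conditions: (i) the bags cover all of {1, 2, 3, 4, 5}; (ii) for each edge, some bag contains both endpoints; (iii) the bags containing any fixed vertex form a subtree. All hold, so the decomposition is valid with width 3 − 1 = 2.

Yes; width 2.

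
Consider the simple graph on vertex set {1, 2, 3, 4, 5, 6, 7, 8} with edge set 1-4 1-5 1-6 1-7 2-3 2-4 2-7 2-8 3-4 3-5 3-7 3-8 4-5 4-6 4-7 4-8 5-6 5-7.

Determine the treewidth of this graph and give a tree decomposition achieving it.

Treewidth 3.
One optimal decomposition is:
Bags: B1 = {3, 4, 5, 7}  B2 = {1, 4, 5, 7}  B3 = {2, 3, 4, 7}  B4 = {2, 3, 4, 8}  B5 = {1, 4, 5, 6}
Tree: B1–B2, B1–B3, B3–B4, B2–B5

The largest bag has 4 vertices, giving width 3; this decomposition certifies tw(G) ≤ 3. On the other hand G contains the 4-clique {1, 4, 5, 6}. A clique must lie in a single bag of any decomposition, so no decomposition can have width below 3. Combining the bounds, tw(G) = 3.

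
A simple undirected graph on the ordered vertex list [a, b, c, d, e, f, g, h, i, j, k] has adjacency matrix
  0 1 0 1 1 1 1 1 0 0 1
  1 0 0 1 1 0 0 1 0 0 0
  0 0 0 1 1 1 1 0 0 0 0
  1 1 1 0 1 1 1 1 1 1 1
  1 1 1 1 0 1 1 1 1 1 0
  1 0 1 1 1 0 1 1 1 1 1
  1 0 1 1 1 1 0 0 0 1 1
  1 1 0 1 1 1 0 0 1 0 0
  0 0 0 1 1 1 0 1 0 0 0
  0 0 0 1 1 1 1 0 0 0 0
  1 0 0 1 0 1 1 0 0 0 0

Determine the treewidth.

4

A width-4 tree decomposition is:
Bags: B1 = {c, d, e, f, g}  B2 = {a, d, e, f, g}  B3 = {a, d, e, f, h}  B4 = {a, d, f, g, k}  B5 = {d, e, f, h, i}  B6 = {d, e, f, g, j}  B7 = {a, b, d, e, h}
Tree: B1–B2, B2–B3, B2–B4, B3–B5, B2–B6, B3–B7
Each bag holds 5 vertices, so the decomposition has width 4, which upper-bounds the treewidth. On the other hand G contains the 5-clique {d, e, f, g, j}. A clique must lie in a single bag of any decomposition, so no decomposition can have width below 4. Therefore the treewidth is 4.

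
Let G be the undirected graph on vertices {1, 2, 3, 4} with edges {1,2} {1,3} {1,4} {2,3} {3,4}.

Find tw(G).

2

A width-2 tree decomposition is:
Bags: B1 = {1, 3, 4}  B2 = {1, 2, 3}
Tree: B1–B2
Every bag has size at most 3, so the width is 3 − 1 = 2 and tw(G) ≤ 2. For the lower bound, the 3 vertices {1, 2, 3} are pairwise adjacent, and any tree decomposition puts a clique entirely inside one bag — forcing width ≥ 2. Therefore the treewidth is 2.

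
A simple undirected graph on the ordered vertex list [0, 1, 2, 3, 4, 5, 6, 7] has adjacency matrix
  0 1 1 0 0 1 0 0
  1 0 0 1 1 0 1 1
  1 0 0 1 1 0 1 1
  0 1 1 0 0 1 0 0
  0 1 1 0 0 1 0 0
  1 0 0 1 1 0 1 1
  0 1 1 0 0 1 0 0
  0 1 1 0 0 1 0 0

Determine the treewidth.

A width-3 tree decomposition is:
Bags: B1 = {1, 2, 4, 5}  B2 = {1, 2, 5, 6}  B3 = {1, 2, 3, 5}  B4 = {0, 1, 2, 5}  B5 = {1, 2, 5, 7}
Tree: B1–B2, B2–B3, B3–B4, B4–B5
The largest bag has 4 vertices, giving width 3; this decomposition certifies tw(G) ≤ 3. For the lower bound: the 4 vertex sets {2,4}, {5,6}, {1}, {3} are disjoint, each induces a connected subgraph, and every pair is joined by at least one edge of G. Contracting each set to a single vertex therefore yields K_{4} as a minor, and since treewidth is minor-monotone, tw(G) ≥ tw(K_{4}) = 3. Hence tw(G) = 3 exactly.

3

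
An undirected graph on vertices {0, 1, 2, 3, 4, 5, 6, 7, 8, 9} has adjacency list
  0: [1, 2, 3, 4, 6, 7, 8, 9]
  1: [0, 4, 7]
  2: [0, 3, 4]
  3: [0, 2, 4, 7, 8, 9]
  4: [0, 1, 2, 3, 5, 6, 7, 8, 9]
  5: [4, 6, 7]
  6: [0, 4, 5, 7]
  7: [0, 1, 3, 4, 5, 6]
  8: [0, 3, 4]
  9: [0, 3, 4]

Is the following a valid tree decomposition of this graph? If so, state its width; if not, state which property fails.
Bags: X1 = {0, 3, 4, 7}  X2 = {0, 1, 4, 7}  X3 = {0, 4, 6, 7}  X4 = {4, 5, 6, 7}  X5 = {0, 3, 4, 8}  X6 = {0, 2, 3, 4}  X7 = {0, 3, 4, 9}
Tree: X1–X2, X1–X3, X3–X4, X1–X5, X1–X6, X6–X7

Vertex coverage: the bags together contain {0, 1, 2, 3, 4, 5, 6, 7, 8, 9}, the full vertex set. Edge coverage: each edge of G has both endpoints in at least one bag. Running intersection: for every vertex, the bags containing it form a connected subtree. All three properties hold, so this is a valid tree decomposition of width max|bag| − 1 = 3, and hence tw(G) ≤ 3.

Yes; width 3.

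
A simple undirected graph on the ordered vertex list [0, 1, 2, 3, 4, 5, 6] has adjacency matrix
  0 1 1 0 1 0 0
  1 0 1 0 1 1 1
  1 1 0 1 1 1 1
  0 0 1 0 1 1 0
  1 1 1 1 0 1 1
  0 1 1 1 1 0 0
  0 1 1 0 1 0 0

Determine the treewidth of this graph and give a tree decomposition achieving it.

Treewidth 3.
One optimal decomposition is:
Bags: B1 = {1, 2, 4, 6}  B2 = {1, 2, 4, 5}  B3 = {0, 1, 2, 4}  B4 = {2, 3, 4, 5}
Tree: B1–B2, B1–B3, B2–B4

Each bag holds 4 vertices, so the decomposition has width 3, which upper-bounds the treewidth. Conversely, {0, 1, 2, 4} is a clique of size 4, and the vertices of any clique must share a bag in every tree decomposition; so some bag has ≥ 4 vertices and tw(G) ≥ 3. The upper and lower bounds meet at 3, so that is the treewidth.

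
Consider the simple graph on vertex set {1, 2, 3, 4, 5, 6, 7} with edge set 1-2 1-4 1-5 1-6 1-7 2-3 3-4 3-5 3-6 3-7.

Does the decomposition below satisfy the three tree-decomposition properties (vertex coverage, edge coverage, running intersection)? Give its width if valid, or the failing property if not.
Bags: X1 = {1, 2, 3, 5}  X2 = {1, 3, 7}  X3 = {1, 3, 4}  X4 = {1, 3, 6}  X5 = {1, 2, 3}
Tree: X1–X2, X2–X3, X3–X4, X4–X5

No — bags containing vertex 2 are not connected in the tree.

A tree decomposition must satisfy three properties: every vertex lies in some bag; for every edge, both endpoints lie together in some bag; and for every vertex, the bags containing it form a connected subtree. Here bags containing vertex 2 are not connected in the tree, so the decomposition is invalid.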